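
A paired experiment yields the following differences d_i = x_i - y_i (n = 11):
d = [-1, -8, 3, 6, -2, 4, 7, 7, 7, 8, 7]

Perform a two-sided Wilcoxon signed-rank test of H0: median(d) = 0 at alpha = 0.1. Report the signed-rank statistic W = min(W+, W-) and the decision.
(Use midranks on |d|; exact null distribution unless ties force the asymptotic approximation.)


Step 1: Drop any zero differences (none here) and take |d_i|.
|d| = [1, 8, 3, 6, 2, 4, 7, 7, 7, 8, 7]
Step 2: Midrank |d_i| (ties get averaged ranks).
ranks: |1|->1, |8|->10.5, |3|->3, |6|->5, |2|->2, |4|->4, |7|->7.5, |7|->7.5, |7|->7.5, |8|->10.5, |7|->7.5
Step 3: Attach original signs; sum ranks with positive sign and with negative sign.
W+ = 3 + 5 + 4 + 7.5 + 7.5 + 7.5 + 10.5 + 7.5 = 52.5
W- = 1 + 10.5 + 2 = 13.5
(Check: W+ + W- = 66 should equal n(n+1)/2 = 66.)
Step 4: Test statistic W = min(W+, W-) = 13.5.
Step 5: Ties in |d|, so use the tie-corrected normal approximation.
        E[W] = n(n+1)/4 = 11*12/4 = 33.
        Tie groups: |d|=7 (t=4), |d|=8 (t=2); sum(t^3 - t) = 66.
        Var[W] = n(n+1)(2n+1)/24 - sum(t^3-t)/48 = 3036/24 - 66/48 = 125.125.
        z = (W - E[W]) / sqrt(Var[W]) = (13.5 - 33) / 11.1859 = -1.7433.
        Two-sided p = 2*Phi(z) = 0.081288.
Step 6: alpha = 0.1. reject H0.

W+ = 52.5, W- = 13.5, W = min = 13.5, p = 0.081288, reject H0.


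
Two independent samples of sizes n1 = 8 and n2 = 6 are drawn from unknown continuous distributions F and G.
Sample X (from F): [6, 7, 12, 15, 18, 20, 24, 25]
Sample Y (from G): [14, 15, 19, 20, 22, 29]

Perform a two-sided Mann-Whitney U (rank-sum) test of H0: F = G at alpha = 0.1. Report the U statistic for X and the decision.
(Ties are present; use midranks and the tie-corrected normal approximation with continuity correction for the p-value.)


Step 1: Combine and sort all 14 observations; assign midranks.
sorted (value, group): (6,X), (7,X), (12,X), (14,Y), (15,X), (15,Y), (18,X), (19,Y), (20,X), (20,Y), (22,Y), (24,X), (25,X), (29,Y)
ranks: 6->1, 7->2, 12->3, 14->4, 15->5.5, 15->5.5, 18->7, 19->8, 20->9.5, 20->9.5, 22->11, 24->12, 25->13, 29->14
Step 2: Rank sum for X: R1 = 1 + 2 + 3 + 5.5 + 7 + 9.5 + 12 + 13 = 53.
Step 3: U_X = R1 - n1(n1+1)/2 = 53 - 8*9/2 = 53 - 36 = 17.
       U_Y = n1*n2 - U_X = 48 - 17 = 31.
Step 4: Ties are present, so use the tie-corrected normal approximation (with continuity correction) for the p-value.
Step 5: p-value = 0.400350; compare to alpha = 0.1. fail to reject H0.

U_X = 17, p = 0.400350, fail to reject H0 at alpha = 0.1.


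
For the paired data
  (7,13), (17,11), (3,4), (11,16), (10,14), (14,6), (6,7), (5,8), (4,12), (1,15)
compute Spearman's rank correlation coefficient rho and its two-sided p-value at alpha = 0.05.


Step 1: Rank x and y separately (midranks; no ties here).
rank(x): 7->6, 17->10, 3->2, 11->8, 10->7, 14->9, 6->5, 5->4, 4->3, 1->1
rank(y): 13->7, 11->5, 4->1, 16->10, 14->8, 6->2, 7->3, 8->4, 12->6, 15->9
Step 2: d_i = R_x(i) - R_y(i); compute d_i^2.
  (6-7)^2=1, (10-5)^2=25, (2-1)^2=1, (8-10)^2=4, (7-8)^2=1, (9-2)^2=49, (5-3)^2=4, (4-4)^2=0, (3-6)^2=9, (1-9)^2=64
sum(d^2) = 158.
Step 3: rho = 1 - 6*158 / (10*(10^2 - 1)) = 1 - 948/990 = 0.042424.
Step 4: Under H0, t = rho * sqrt((n-2)/(1-rho^2)) = 0.1201 ~ t(8).
Step 5: Two-sided p-value from the t-distribution with 8 df = 0.907364.
Step 6: alpha = 0.05. fail to reject H0.

rho = 0.0424, p = 0.907364, fail to reject H0 at alpha = 0.05.


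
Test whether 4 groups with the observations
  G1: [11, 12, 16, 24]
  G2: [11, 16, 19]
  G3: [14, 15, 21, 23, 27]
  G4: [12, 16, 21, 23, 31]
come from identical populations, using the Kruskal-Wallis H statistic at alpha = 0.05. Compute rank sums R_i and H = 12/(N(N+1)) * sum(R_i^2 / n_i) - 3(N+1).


Step 1: Combine all N = 17 observations and assign midranks.
sorted (value, group, rank): (11,G1,1.5), (11,G2,1.5), (12,G1,3.5), (12,G4,3.5), (14,G3,5), (15,G3,6), (16,G1,8), (16,G2,8), (16,G4,8), (19,G2,10), (21,G3,11.5), (21,G4,11.5), (23,G3,13.5), (23,G4,13.5), (24,G1,15), (27,G3,16), (31,G4,17)
Step 2: Sum ranks within each group.
R_1 = 28 (n_1 = 4)
R_2 = 19.5 (n_2 = 3)
R_3 = 52 (n_3 = 5)
R_4 = 53.5 (n_4 = 5)
Step 3: H = 12/(N(N+1)) * sum(R_i^2/n_i) - 3(N+1)
     = 12/(17*18) * (28^2/4 + 19.5^2/3 + 52^2/5 + 53.5^2/5) - 3*18
     = 0.039216 * 1436 - 54
     = 2.313725.
Step 4: Ties present; correction factor C = 1 - 48/(17^3 - 17) = 0.990196. Corrected H = 2.313725 / 0.990196 = 2.336634.
Step 5: Under H0, H ~ chi^2(3); p-value = 0.505539.
Step 6: alpha = 0.05. fail to reject H0.

H = 2.3366, df = 3, p = 0.505539, fail to reject H0.


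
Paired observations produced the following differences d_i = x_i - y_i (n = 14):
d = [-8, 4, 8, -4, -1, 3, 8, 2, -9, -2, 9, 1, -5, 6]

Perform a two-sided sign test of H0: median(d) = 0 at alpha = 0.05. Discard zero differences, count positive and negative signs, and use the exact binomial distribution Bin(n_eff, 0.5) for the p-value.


Step 1: Discard zero differences. Original n = 14; n_eff = number of nonzero differences = 14.
Nonzero differences (with sign): -8, +4, +8, -4, -1, +3, +8, +2, -9, -2, +9, +1, -5, +6
Step 2: Count signs: positive = 8, negative = 6.
Step 3: Under H0: P(positive) = 0.5, so the number of positives S ~ Bin(14, 0.5).
Step 4: Two-sided exact p-value = sum of Bin(14,0.5) probabilities at or below the observed probability = 0.790527.
Step 5: alpha = 0.05. fail to reject H0.

n_eff = 14, pos = 8, neg = 6, p = 0.790527, fail to reject H0.


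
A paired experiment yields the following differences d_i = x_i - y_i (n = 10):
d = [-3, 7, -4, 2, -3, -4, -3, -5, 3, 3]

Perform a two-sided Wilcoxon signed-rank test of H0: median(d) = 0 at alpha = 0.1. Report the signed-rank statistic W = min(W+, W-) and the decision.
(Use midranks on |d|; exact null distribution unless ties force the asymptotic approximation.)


Step 1: Drop any zero differences (none here) and take |d_i|.
|d| = [3, 7, 4, 2, 3, 4, 3, 5, 3, 3]
Step 2: Midrank |d_i| (ties get averaged ranks).
ranks: |3|->4, |7|->10, |4|->7.5, |2|->1, |3|->4, |4|->7.5, |3|->4, |5|->9, |3|->4, |3|->4
Step 3: Attach original signs; sum ranks with positive sign and with negative sign.
W+ = 10 + 1 + 4 + 4 = 19
W- = 4 + 7.5 + 4 + 7.5 + 4 + 9 = 36
(Check: W+ + W- = 55 should equal n(n+1)/2 = 55.)
Step 4: Test statistic W = min(W+, W-) = 19.
Step 5: Ties in |d|, so use the tie-corrected normal approximation.
        E[W] = n(n+1)/4 = 10*11/4 = 27.5.
        Tie groups: |d|=3 (t=5), |d|=4 (t=2); sum(t^3 - t) = 126.
        Var[W] = n(n+1)(2n+1)/24 - sum(t^3-t)/48 = 2310/24 - 126/48 = 93.625.
        z = (W - E[W]) / sqrt(Var[W]) = (19 - 27.5) / 9.6760 = -0.8785.
        Two-sided p = 2*Phi(z) = 0.379693.
Step 6: alpha = 0.1. fail to reject H0.

W+ = 19, W- = 36, W = min = 19, p = 0.379693, fail to reject H0.


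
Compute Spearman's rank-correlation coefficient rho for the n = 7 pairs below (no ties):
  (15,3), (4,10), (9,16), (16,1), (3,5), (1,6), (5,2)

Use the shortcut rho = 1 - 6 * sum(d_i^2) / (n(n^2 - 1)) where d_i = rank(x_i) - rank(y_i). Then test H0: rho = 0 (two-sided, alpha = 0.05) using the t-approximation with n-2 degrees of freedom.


Step 1: Rank x and y separately (midranks; no ties here).
rank(x): 15->6, 4->3, 9->5, 16->7, 3->2, 1->1, 5->4
rank(y): 3->3, 10->6, 16->7, 1->1, 5->4, 6->5, 2->2
Step 2: d_i = R_x(i) - R_y(i); compute d_i^2.
  (6-3)^2=9, (3-6)^2=9, (5-7)^2=4, (7-1)^2=36, (2-4)^2=4, (1-5)^2=16, (4-2)^2=4
sum(d^2) = 82.
Step 3: rho = 1 - 6*82 / (7*(7^2 - 1)) = 1 - 492/336 = -0.464286.
Step 4: Under H0, t = rho * sqrt((n-2)/(1-rho^2)) = -1.1722 ~ t(5).
Step 5: Two-sided p-value from the t-distribution with 5 df = 0.293934.
Step 6: alpha = 0.05. fail to reject H0.

rho = -0.4643, p = 0.293934, fail to reject H0 at alpha = 0.05.


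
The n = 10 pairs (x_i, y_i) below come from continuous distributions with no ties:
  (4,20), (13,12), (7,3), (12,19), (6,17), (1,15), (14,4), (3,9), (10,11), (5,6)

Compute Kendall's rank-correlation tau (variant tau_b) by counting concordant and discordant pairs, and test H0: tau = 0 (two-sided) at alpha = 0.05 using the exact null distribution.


Step 1: Enumerate the 45 unordered pairs (i,j) with i<j and classify each by sign(x_j-x_i) * sign(y_j-y_i).
  (1,2):dx=+9,dy=-8->D; (1,3):dx=+3,dy=-17->D; (1,4):dx=+8,dy=-1->D; (1,5):dx=+2,dy=-3->D
  (1,6):dx=-3,dy=-5->C; (1,7):dx=+10,dy=-16->D; (1,8):dx=-1,dy=-11->C; (1,9):dx=+6,dy=-9->D
  (1,10):dx=+1,dy=-14->D; (2,3):dx=-6,dy=-9->C; (2,4):dx=-1,dy=+7->D; (2,5):dx=-7,dy=+5->D
  (2,6):dx=-12,dy=+3->D; (2,7):dx=+1,dy=-8->D; (2,8):dx=-10,dy=-3->C; (2,9):dx=-3,dy=-1->C
  (2,10):dx=-8,dy=-6->C; (3,4):dx=+5,dy=+16->C; (3,5):dx=-1,dy=+14->D; (3,6):dx=-6,dy=+12->D
  (3,7):dx=+7,dy=+1->C; (3,8):dx=-4,dy=+6->D; (3,9):dx=+3,dy=+8->C; (3,10):dx=-2,dy=+3->D
  (4,5):dx=-6,dy=-2->C; (4,6):dx=-11,dy=-4->C; (4,7):dx=+2,dy=-15->D; (4,8):dx=-9,dy=-10->C
  (4,9):dx=-2,dy=-8->C; (4,10):dx=-7,dy=-13->C; (5,6):dx=-5,dy=-2->C; (5,7):dx=+8,dy=-13->D
  (5,8):dx=-3,dy=-8->C; (5,9):dx=+4,dy=-6->D; (5,10):dx=-1,dy=-11->C; (6,7):dx=+13,dy=-11->D
  (6,8):dx=+2,dy=-6->D; (6,9):dx=+9,dy=-4->D; (6,10):dx=+4,dy=-9->D; (7,8):dx=-11,dy=+5->D
  (7,9):dx=-4,dy=+7->D; (7,10):dx=-9,dy=+2->D; (8,9):dx=+7,dy=+2->C; (8,10):dx=+2,dy=-3->D
  (9,10):dx=-5,dy=-5->C
Step 2: C = 19, D = 26, total pairs = 45.
Step 3: tau = (C - D)/(n(n-1)/2) = (19 - 26)/45 = -0.155556.
Step 4: Exact two-sided p-value (enumerate n! = 3628800 permutations of y under H0): p = 0.600654.
Step 5: alpha = 0.05. fail to reject H0.

tau_b = -0.1556 (C=19, D=26), p = 0.600654, fail to reject H0.


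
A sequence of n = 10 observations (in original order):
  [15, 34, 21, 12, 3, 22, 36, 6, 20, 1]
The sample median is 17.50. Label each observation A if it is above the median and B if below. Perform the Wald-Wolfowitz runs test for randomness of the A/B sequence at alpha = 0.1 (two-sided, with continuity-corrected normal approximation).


Step 1: Compute median = 17.50; label A = above, B = below.
Labels in order: BAABBAABAB  (n_A = 5, n_B = 5)
Step 2: Count runs R = 7.
Step 3: Under H0 (random ordering), E[R] = 2*n_A*n_B/(n_A+n_B) + 1 = 2*5*5/10 + 1 = 6.0000.
        Var[R] = 2*n_A*n_B*(2*n_A*n_B - n_A - n_B) / ((n_A+n_B)^2 * (n_A+n_B-1)) = 2000/900 = 2.2222.
        SD[R] = 1.4907.
Step 4: Continuity-corrected z = (R - 0.5 - E[R]) / SD[R] = (7 - 0.5 - 6.0000) / 1.4907 = 0.3354.
Step 5: Two-sided p-value via normal approximation = 2*(1 - Phi(|z|)) = 0.737316.
Step 6: alpha = 0.1. fail to reject H0.

R = 7, z = 0.3354, p = 0.737316, fail to reject H0.


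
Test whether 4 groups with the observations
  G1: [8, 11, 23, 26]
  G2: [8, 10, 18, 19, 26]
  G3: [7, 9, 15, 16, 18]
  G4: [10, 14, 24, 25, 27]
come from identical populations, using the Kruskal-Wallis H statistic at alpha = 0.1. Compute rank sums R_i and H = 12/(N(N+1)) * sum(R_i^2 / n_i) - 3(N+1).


Step 1: Combine all N = 19 observations and assign midranks.
sorted (value, group, rank): (7,G3,1), (8,G1,2.5), (8,G2,2.5), (9,G3,4), (10,G2,5.5), (10,G4,5.5), (11,G1,7), (14,G4,8), (15,G3,9), (16,G3,10), (18,G2,11.5), (18,G3,11.5), (19,G2,13), (23,G1,14), (24,G4,15), (25,G4,16), (26,G1,17.5), (26,G2,17.5), (27,G4,19)
Step 2: Sum ranks within each group.
R_1 = 41 (n_1 = 4)
R_2 = 50 (n_2 = 5)
R_3 = 35.5 (n_3 = 5)
R_4 = 63.5 (n_4 = 5)
Step 3: H = 12/(N(N+1)) * sum(R_i^2/n_i) - 3(N+1)
     = 12/(19*20) * (41^2/4 + 50^2/5 + 35.5^2/5 + 63.5^2/5) - 3*20
     = 0.031579 * 1978.75 - 60
     = 2.486842.
Step 4: Ties present; correction factor C = 1 - 24/(19^3 - 19) = 0.996491. Corrected H = 2.486842 / 0.996491 = 2.495599.
Step 5: Under H0, H ~ chi^2(3); p-value = 0.476087.
Step 6: alpha = 0.1. fail to reject H0.

H = 2.4956, df = 3, p = 0.476087, fail to reject H0.


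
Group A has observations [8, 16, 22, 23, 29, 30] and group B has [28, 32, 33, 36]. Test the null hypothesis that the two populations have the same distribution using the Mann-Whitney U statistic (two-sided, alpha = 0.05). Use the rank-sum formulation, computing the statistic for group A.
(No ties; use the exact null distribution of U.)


Step 1: Combine and sort all 10 observations; assign midranks.
sorted (value, group): (8,X), (16,X), (22,X), (23,X), (28,Y), (29,X), (30,X), (32,Y), (33,Y), (36,Y)
ranks: 8->1, 16->2, 22->3, 23->4, 28->5, 29->6, 30->7, 32->8, 33->9, 36->10
Step 2: Rank sum for X: R1 = 1 + 2 + 3 + 4 + 6 + 7 = 23.
Step 3: U_X = R1 - n1(n1+1)/2 = 23 - 6*7/2 = 23 - 21 = 2.
       U_Y = n1*n2 - U_X = 24 - 2 = 22.
Step 4: No ties, so the exact null distribution of U (based on enumerating the C(10,6) = 210 equally likely rank assignments) gives the two-sided p-value.
Step 5: p-value = 0.038095; compare to alpha = 0.05. reject H0.

U_X = 2, p = 0.038095, reject H0 at alpha = 0.05.


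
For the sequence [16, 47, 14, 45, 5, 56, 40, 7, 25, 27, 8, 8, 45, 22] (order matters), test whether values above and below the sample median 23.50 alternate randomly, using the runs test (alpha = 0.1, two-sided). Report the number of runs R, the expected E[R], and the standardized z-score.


Step 1: Compute median = 23.50; label A = above, B = below.
Labels in order: BABABAABAABBAB  (n_A = 7, n_B = 7)
Step 2: Count runs R = 11.
Step 3: Under H0 (random ordering), E[R] = 2*n_A*n_B/(n_A+n_B) + 1 = 2*7*7/14 + 1 = 8.0000.
        Var[R] = 2*n_A*n_B*(2*n_A*n_B - n_A - n_B) / ((n_A+n_B)^2 * (n_A+n_B-1)) = 8232/2548 = 3.2308.
        SD[R] = 1.7974.
Step 4: Continuity-corrected z = (R - 0.5 - E[R]) / SD[R] = (11 - 0.5 - 8.0000) / 1.7974 = 1.3909.
Step 5: Two-sided p-value via normal approximation = 2*(1 - Phi(|z|)) = 0.164264.
Step 6: alpha = 0.1. fail to reject H0.

R = 11, z = 1.3909, p = 0.164264, fail to reject H0.


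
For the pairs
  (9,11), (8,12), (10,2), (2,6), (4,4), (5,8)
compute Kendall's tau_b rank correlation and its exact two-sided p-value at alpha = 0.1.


Step 1: Enumerate the 15 unordered pairs (i,j) with i<j and classify each by sign(x_j-x_i) * sign(y_j-y_i).
  (1,2):dx=-1,dy=+1->D; (1,3):dx=+1,dy=-9->D; (1,4):dx=-7,dy=-5->C; (1,5):dx=-5,dy=-7->C
  (1,6):dx=-4,dy=-3->C; (2,3):dx=+2,dy=-10->D; (2,4):dx=-6,dy=-6->C; (2,5):dx=-4,dy=-8->C
  (2,6):dx=-3,dy=-4->C; (3,4):dx=-8,dy=+4->D; (3,5):dx=-6,dy=+2->D; (3,6):dx=-5,dy=+6->D
  (4,5):dx=+2,dy=-2->D; (4,6):dx=+3,dy=+2->C; (5,6):dx=+1,dy=+4->C
Step 2: C = 8, D = 7, total pairs = 15.
Step 3: tau = (C - D)/(n(n-1)/2) = (8 - 7)/15 = 0.066667.
Step 4: Exact two-sided p-value (enumerate n! = 720 permutations of y under H0): p = 1.000000.
Step 5: alpha = 0.1. fail to reject H0.

tau_b = 0.0667 (C=8, D=7), p = 1.000000, fail to reject H0.


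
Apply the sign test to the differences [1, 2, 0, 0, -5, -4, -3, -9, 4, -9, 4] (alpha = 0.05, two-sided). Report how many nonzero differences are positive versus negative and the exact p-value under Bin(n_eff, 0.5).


Step 1: Discard zero differences. Original n = 11; n_eff = number of nonzero differences = 9.
Nonzero differences (with sign): +1, +2, -5, -4, -3, -9, +4, -9, +4
Step 2: Count signs: positive = 4, negative = 5.
Step 3: Under H0: P(positive) = 0.5, so the number of positives S ~ Bin(9, 0.5).
Step 4: Two-sided exact p-value = sum of Bin(9,0.5) probabilities at or below the observed probability = 1.000000.
Step 5: alpha = 0.05. fail to reject H0.

n_eff = 9, pos = 4, neg = 5, p = 1.000000, fail to reject H0.


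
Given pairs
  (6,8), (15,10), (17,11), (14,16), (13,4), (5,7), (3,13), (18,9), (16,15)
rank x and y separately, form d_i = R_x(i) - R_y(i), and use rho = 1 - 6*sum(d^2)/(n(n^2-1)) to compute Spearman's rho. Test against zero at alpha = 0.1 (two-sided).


Step 1: Rank x and y separately (midranks; no ties here).
rank(x): 6->3, 15->6, 17->8, 14->5, 13->4, 5->2, 3->1, 18->9, 16->7
rank(y): 8->3, 10->5, 11->6, 16->9, 4->1, 7->2, 13->7, 9->4, 15->8
Step 2: d_i = R_x(i) - R_y(i); compute d_i^2.
  (3-3)^2=0, (6-5)^2=1, (8-6)^2=4, (5-9)^2=16, (4-1)^2=9, (2-2)^2=0, (1-7)^2=36, (9-4)^2=25, (7-8)^2=1
sum(d^2) = 92.
Step 3: rho = 1 - 6*92 / (9*(9^2 - 1)) = 1 - 552/720 = 0.233333.
Step 4: Under H0, t = rho * sqrt((n-2)/(1-rho^2)) = 0.6349 ~ t(7).
Step 5: Two-sided p-value from the t-distribution with 7 df = 0.545699.
Step 6: alpha = 0.1. fail to reject H0.

rho = 0.2333, p = 0.545699, fail to reject H0 at alpha = 0.1.


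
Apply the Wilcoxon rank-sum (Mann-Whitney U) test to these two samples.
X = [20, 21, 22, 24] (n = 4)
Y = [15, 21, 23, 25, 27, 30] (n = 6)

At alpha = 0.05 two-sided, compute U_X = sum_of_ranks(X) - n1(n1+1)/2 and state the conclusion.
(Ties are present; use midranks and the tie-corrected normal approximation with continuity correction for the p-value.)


Step 1: Combine and sort all 10 observations; assign midranks.
sorted (value, group): (15,Y), (20,X), (21,X), (21,Y), (22,X), (23,Y), (24,X), (25,Y), (27,Y), (30,Y)
ranks: 15->1, 20->2, 21->3.5, 21->3.5, 22->5, 23->6, 24->7, 25->8, 27->9, 30->10
Step 2: Rank sum for X: R1 = 2 + 3.5 + 5 + 7 = 17.5.
Step 3: U_X = R1 - n1(n1+1)/2 = 17.5 - 4*5/2 = 17.5 - 10 = 7.5.
       U_Y = n1*n2 - U_X = 24 - 7.5 = 16.5.
Step 4: Ties are present, so use the tie-corrected normal approximation (with continuity correction) for the p-value.
Step 5: p-value = 0.392330; compare to alpha = 0.05. fail to reject H0.

U_X = 7.5, p = 0.392330, fail to reject H0 at alpha = 0.05.


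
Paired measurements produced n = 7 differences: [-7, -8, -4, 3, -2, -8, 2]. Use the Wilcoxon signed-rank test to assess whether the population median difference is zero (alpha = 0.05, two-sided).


Step 1: Drop any zero differences (none here) and take |d_i|.
|d| = [7, 8, 4, 3, 2, 8, 2]
Step 2: Midrank |d_i| (ties get averaged ranks).
ranks: |7|->5, |8|->6.5, |4|->4, |3|->3, |2|->1.5, |8|->6.5, |2|->1.5
Step 3: Attach original signs; sum ranks with positive sign and with negative sign.
W+ = 3 + 1.5 = 4.5
W- = 5 + 6.5 + 4 + 1.5 + 6.5 = 23.5
(Check: W+ + W- = 28 should equal n(n+1)/2 = 28.)
Step 4: Test statistic W = min(W+, W-) = 4.5.
Step 5: Ties in |d|, so use the tie-corrected normal approximation.
        E[W] = n(n+1)/4 = 7*8/4 = 14.
        Tie groups: |d|=2 (t=2), |d|=8 (t=2); sum(t^3 - t) = 12.
        Var[W] = n(n+1)(2n+1)/24 - sum(t^3-t)/48 = 840/24 - 12/48 = 34.75.
        z = (W - E[W]) / sqrt(Var[W]) = (4.5 - 14) / 5.8949 = -1.6116.
        Two-sided p = 2*Phi(z) = 0.107058.
Step 6: alpha = 0.05. fail to reject H0.

W+ = 4.5, W- = 23.5, W = min = 4.5, p = 0.107058, fail to reject H0.


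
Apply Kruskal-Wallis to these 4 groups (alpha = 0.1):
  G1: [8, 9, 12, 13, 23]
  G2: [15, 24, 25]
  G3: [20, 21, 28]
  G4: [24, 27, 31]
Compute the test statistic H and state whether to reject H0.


Step 1: Combine all N = 14 observations and assign midranks.
sorted (value, group, rank): (8,G1,1), (9,G1,2), (12,G1,3), (13,G1,4), (15,G2,5), (20,G3,6), (21,G3,7), (23,G1,8), (24,G2,9.5), (24,G4,9.5), (25,G2,11), (27,G4,12), (28,G3,13), (31,G4,14)
Step 2: Sum ranks within each group.
R_1 = 18 (n_1 = 5)
R_2 = 25.5 (n_2 = 3)
R_3 = 26 (n_3 = 3)
R_4 = 35.5 (n_4 = 3)
Step 3: H = 12/(N(N+1)) * sum(R_i^2/n_i) - 3(N+1)
     = 12/(14*15) * (18^2/5 + 25.5^2/3 + 26^2/3 + 35.5^2/3) - 3*15
     = 0.057143 * 926.967 - 45
     = 7.969524.
Step 4: Ties present; correction factor C = 1 - 6/(14^3 - 14) = 0.997802. Corrected H = 7.969524 / 0.997802 = 7.987078.
Step 5: Under H0, H ~ chi^2(3); p-value = 0.046280.
Step 6: alpha = 0.1. reject H0.

H = 7.9871, df = 3, p = 0.046280, reject H0.


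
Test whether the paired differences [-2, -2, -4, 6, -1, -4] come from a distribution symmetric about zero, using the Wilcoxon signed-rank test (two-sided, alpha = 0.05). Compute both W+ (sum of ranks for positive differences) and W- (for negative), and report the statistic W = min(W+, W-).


Step 1: Drop any zero differences (none here) and take |d_i|.
|d| = [2, 2, 4, 6, 1, 4]
Step 2: Midrank |d_i| (ties get averaged ranks).
ranks: |2|->2.5, |2|->2.5, |4|->4.5, |6|->6, |1|->1, |4|->4.5
Step 3: Attach original signs; sum ranks with positive sign and with negative sign.
W+ = 6 = 6
W- = 2.5 + 2.5 + 4.5 + 1 + 4.5 = 15
(Check: W+ + W- = 21 should equal n(n+1)/2 = 21.)
Step 4: Test statistic W = min(W+, W-) = 6.
Step 5: Ties in |d|, so use the tie-corrected normal approximation.
        E[W] = n(n+1)/4 = 6*7/4 = 10.5.
        Tie groups: |d|=2 (t=2), |d|=4 (t=2); sum(t^3 - t) = 12.
        Var[W] = n(n+1)(2n+1)/24 - sum(t^3-t)/48 = 546/24 - 12/48 = 22.5.
        z = (W - E[W]) / sqrt(Var[W]) = (6 - 10.5) / 4.7434 = -0.9487.
        Two-sided p = 2*Phi(z) = 0.342782.
Step 6: alpha = 0.05. fail to reject H0.

W+ = 6, W- = 15, W = min = 6, p = 0.342782, fail to reject H0.


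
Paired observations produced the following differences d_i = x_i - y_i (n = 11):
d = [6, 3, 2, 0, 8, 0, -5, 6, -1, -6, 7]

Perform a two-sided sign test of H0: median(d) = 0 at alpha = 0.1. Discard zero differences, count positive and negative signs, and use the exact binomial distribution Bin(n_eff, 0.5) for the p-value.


Step 1: Discard zero differences. Original n = 11; n_eff = number of nonzero differences = 9.
Nonzero differences (with sign): +6, +3, +2, +8, -5, +6, -1, -6, +7
Step 2: Count signs: positive = 6, negative = 3.
Step 3: Under H0: P(positive) = 0.5, so the number of positives S ~ Bin(9, 0.5).
Step 4: Two-sided exact p-value = sum of Bin(9,0.5) probabilities at or below the observed probability = 0.507812.
Step 5: alpha = 0.1. fail to reject H0.

n_eff = 9, pos = 6, neg = 3, p = 0.507812, fail to reject H0.


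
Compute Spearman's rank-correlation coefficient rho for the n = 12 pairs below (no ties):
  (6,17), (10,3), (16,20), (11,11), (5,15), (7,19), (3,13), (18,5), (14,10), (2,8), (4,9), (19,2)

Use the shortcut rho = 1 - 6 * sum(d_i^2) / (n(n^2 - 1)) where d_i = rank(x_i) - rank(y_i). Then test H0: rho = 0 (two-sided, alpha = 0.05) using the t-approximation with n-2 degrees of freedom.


Step 1: Rank x and y separately (midranks; no ties here).
rank(x): 6->5, 10->7, 16->10, 11->8, 5->4, 7->6, 3->2, 18->11, 14->9, 2->1, 4->3, 19->12
rank(y): 17->10, 3->2, 20->12, 11->7, 15->9, 19->11, 13->8, 5->3, 10->6, 8->4, 9->5, 2->1
Step 2: d_i = R_x(i) - R_y(i); compute d_i^2.
  (5-10)^2=25, (7-2)^2=25, (10-12)^2=4, (8-7)^2=1, (4-9)^2=25, (6-11)^2=25, (2-8)^2=36, (11-3)^2=64, (9-6)^2=9, (1-4)^2=9, (3-5)^2=4, (12-1)^2=121
sum(d^2) = 348.
Step 3: rho = 1 - 6*348 / (12*(12^2 - 1)) = 1 - 2088/1716 = -0.216783.
Step 4: Under H0, t = rho * sqrt((n-2)/(1-rho^2)) = -0.7022 ~ t(10).
Step 5: Two-sided p-value from the t-distribution with 10 df = 0.498556.
Step 6: alpha = 0.05. fail to reject H0.

rho = -0.2168, p = 0.498556, fail to reject H0 at alpha = 0.05.


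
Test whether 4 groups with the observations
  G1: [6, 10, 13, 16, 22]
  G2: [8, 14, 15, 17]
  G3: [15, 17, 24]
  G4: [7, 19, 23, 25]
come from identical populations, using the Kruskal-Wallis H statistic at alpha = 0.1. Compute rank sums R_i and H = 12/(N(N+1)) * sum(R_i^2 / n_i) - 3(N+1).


Step 1: Combine all N = 16 observations and assign midranks.
sorted (value, group, rank): (6,G1,1), (7,G4,2), (8,G2,3), (10,G1,4), (13,G1,5), (14,G2,6), (15,G2,7.5), (15,G3,7.5), (16,G1,9), (17,G2,10.5), (17,G3,10.5), (19,G4,12), (22,G1,13), (23,G4,14), (24,G3,15), (25,G4,16)
Step 2: Sum ranks within each group.
R_1 = 32 (n_1 = 5)
R_2 = 27 (n_2 = 4)
R_3 = 33 (n_3 = 3)
R_4 = 44 (n_4 = 4)
Step 3: H = 12/(N(N+1)) * sum(R_i^2/n_i) - 3(N+1)
     = 12/(16*17) * (32^2/5 + 27^2/4 + 33^2/3 + 44^2/4) - 3*17
     = 0.044118 * 1234.05 - 51
     = 3.443382.
Step 4: Ties present; correction factor C = 1 - 12/(16^3 - 16) = 0.997059. Corrected H = 3.443382 / 0.997059 = 3.453540.
Step 5: Under H0, H ~ chi^2(3); p-value = 0.326838.
Step 6: alpha = 0.1. fail to reject H0.

H = 3.4535, df = 3, p = 0.326838, fail to reject H0.


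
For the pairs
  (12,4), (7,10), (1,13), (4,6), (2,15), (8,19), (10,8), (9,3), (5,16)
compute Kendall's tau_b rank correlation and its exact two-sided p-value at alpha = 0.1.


Step 1: Enumerate the 36 unordered pairs (i,j) with i<j and classify each by sign(x_j-x_i) * sign(y_j-y_i).
  (1,2):dx=-5,dy=+6->D; (1,3):dx=-11,dy=+9->D; (1,4):dx=-8,dy=+2->D; (1,5):dx=-10,dy=+11->D
  (1,6):dx=-4,dy=+15->D; (1,7):dx=-2,dy=+4->D; (1,8):dx=-3,dy=-1->C; (1,9):dx=-7,dy=+12->D
  (2,3):dx=-6,dy=+3->D; (2,4):dx=-3,dy=-4->C; (2,5):dx=-5,dy=+5->D; (2,6):dx=+1,dy=+9->C
  (2,7):dx=+3,dy=-2->D; (2,8):dx=+2,dy=-7->D; (2,9):dx=-2,dy=+6->D; (3,4):dx=+3,dy=-7->D
  (3,5):dx=+1,dy=+2->C; (3,6):dx=+7,dy=+6->C; (3,7):dx=+9,dy=-5->D; (3,8):dx=+8,dy=-10->D
  (3,9):dx=+4,dy=+3->C; (4,5):dx=-2,dy=+9->D; (4,6):dx=+4,dy=+13->C; (4,7):dx=+6,dy=+2->C
  (4,8):dx=+5,dy=-3->D; (4,9):dx=+1,dy=+10->C; (5,6):dx=+6,dy=+4->C; (5,7):dx=+8,dy=-7->D
  (5,8):dx=+7,dy=-12->D; (5,9):dx=+3,dy=+1->C; (6,7):dx=+2,dy=-11->D; (6,8):dx=+1,dy=-16->D
  (6,9):dx=-3,dy=-3->C; (7,8):dx=-1,dy=-5->C; (7,9):dx=-5,dy=+8->D; (8,9):dx=-4,dy=+13->D
Step 2: C = 13, D = 23, total pairs = 36.
Step 3: tau = (C - D)/(n(n-1)/2) = (13 - 23)/36 = -0.277778.
Step 4: Exact two-sided p-value (enumerate n! = 362880 permutations of y under H0): p = 0.358488.
Step 5: alpha = 0.1. fail to reject H0.

tau_b = -0.2778 (C=13, D=23), p = 0.358488, fail to reject H0.


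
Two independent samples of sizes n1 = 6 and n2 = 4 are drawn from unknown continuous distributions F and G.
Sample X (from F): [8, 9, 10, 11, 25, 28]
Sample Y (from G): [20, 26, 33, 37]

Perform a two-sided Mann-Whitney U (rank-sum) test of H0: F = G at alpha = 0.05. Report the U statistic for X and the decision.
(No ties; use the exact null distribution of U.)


Step 1: Combine and sort all 10 observations; assign midranks.
sorted (value, group): (8,X), (9,X), (10,X), (11,X), (20,Y), (25,X), (26,Y), (28,X), (33,Y), (37,Y)
ranks: 8->1, 9->2, 10->3, 11->4, 20->5, 25->6, 26->7, 28->8, 33->9, 37->10
Step 2: Rank sum for X: R1 = 1 + 2 + 3 + 4 + 6 + 8 = 24.
Step 3: U_X = R1 - n1(n1+1)/2 = 24 - 6*7/2 = 24 - 21 = 3.
       U_Y = n1*n2 - U_X = 24 - 3 = 21.
Step 4: No ties, so the exact null distribution of U (based on enumerating the C(10,6) = 210 equally likely rank assignments) gives the two-sided p-value.
Step 5: p-value = 0.066667; compare to alpha = 0.05. fail to reject H0.

U_X = 3, p = 0.066667, fail to reject H0 at alpha = 0.05.


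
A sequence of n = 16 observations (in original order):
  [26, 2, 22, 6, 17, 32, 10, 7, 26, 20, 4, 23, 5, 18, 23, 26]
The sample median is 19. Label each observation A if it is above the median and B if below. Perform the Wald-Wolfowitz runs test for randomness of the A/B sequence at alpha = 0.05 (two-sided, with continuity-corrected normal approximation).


Step 1: Compute median = 19; label A = above, B = below.
Labels in order: ABABBABBAABABBAA  (n_A = 8, n_B = 8)
Step 2: Count runs R = 11.
Step 3: Under H0 (random ordering), E[R] = 2*n_A*n_B/(n_A+n_B) + 1 = 2*8*8/16 + 1 = 9.0000.
        Var[R] = 2*n_A*n_B*(2*n_A*n_B - n_A - n_B) / ((n_A+n_B)^2 * (n_A+n_B-1)) = 14336/3840 = 3.7333.
        SD[R] = 1.9322.
Step 4: Continuity-corrected z = (R - 0.5 - E[R]) / SD[R] = (11 - 0.5 - 9.0000) / 1.9322 = 0.7763.
Step 5: Two-sided p-value via normal approximation = 2*(1 - Phi(|z|)) = 0.437558.
Step 6: alpha = 0.05. fail to reject H0.

R = 11, z = 0.7763, p = 0.437558, fail to reject H0.


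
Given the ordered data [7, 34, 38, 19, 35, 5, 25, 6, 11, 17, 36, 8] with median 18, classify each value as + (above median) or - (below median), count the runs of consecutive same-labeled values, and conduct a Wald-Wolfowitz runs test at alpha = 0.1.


Step 1: Compute median = 18; label A = above, B = below.
Labels in order: BAAAABABBBAB  (n_A = 6, n_B = 6)
Step 2: Count runs R = 7.
Step 3: Under H0 (random ordering), E[R] = 2*n_A*n_B/(n_A+n_B) + 1 = 2*6*6/12 + 1 = 7.0000.
        Var[R] = 2*n_A*n_B*(2*n_A*n_B - n_A - n_B) / ((n_A+n_B)^2 * (n_A+n_B-1)) = 4320/1584 = 2.7273.
        SD[R] = 1.6514.
Step 4: R = E[R], so z = 0 with no continuity correction.
Step 5: Two-sided p-value via normal approximation = 2*(1 - Phi(|z|)) = 1.000000.
Step 6: alpha = 0.1. fail to reject H0.

R = 7, z = 0.0000, p = 1.000000, fail to reject H0.


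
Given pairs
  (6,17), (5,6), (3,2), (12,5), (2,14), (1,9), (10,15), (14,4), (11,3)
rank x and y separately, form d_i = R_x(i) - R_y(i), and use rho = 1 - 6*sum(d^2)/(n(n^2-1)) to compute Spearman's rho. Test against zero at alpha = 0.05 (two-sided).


Step 1: Rank x and y separately (midranks; no ties here).
rank(x): 6->5, 5->4, 3->3, 12->8, 2->2, 1->1, 10->6, 14->9, 11->7
rank(y): 17->9, 6->5, 2->1, 5->4, 14->7, 9->6, 15->8, 4->3, 3->2
Step 2: d_i = R_x(i) - R_y(i); compute d_i^2.
  (5-9)^2=16, (4-5)^2=1, (3-1)^2=4, (8-4)^2=16, (2-7)^2=25, (1-6)^2=25, (6-8)^2=4, (9-3)^2=36, (7-2)^2=25
sum(d^2) = 152.
Step 3: rho = 1 - 6*152 / (9*(9^2 - 1)) = 1 - 912/720 = -0.266667.
Step 4: Under H0, t = rho * sqrt((n-2)/(1-rho^2)) = -0.7320 ~ t(7).
Step 5: Two-sided p-value from the t-distribution with 7 df = 0.487922.
Step 6: alpha = 0.05. fail to reject H0.

rho = -0.2667, p = 0.487922, fail to reject H0 at alpha = 0.05.


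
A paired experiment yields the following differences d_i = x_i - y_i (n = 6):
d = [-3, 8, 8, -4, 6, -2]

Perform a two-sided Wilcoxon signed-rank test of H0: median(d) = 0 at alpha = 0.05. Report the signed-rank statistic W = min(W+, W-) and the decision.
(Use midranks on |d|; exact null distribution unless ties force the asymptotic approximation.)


Step 1: Drop any zero differences (none here) and take |d_i|.
|d| = [3, 8, 8, 4, 6, 2]
Step 2: Midrank |d_i| (ties get averaged ranks).
ranks: |3|->2, |8|->5.5, |8|->5.5, |4|->3, |6|->4, |2|->1
Step 3: Attach original signs; sum ranks with positive sign and with negative sign.
W+ = 5.5 + 5.5 + 4 = 15
W- = 2 + 3 + 1 = 6
(Check: W+ + W- = 21 should equal n(n+1)/2 = 21.)
Step 4: Test statistic W = min(W+, W-) = 6.
Step 5: Ties in |d|, so use the tie-corrected normal approximation.
        E[W] = n(n+1)/4 = 6*7/4 = 10.5.
        Tie groups: |d|=8 (t=2); sum(t^3 - t) = 6.
        Var[W] = n(n+1)(2n+1)/24 - sum(t^3-t)/48 = 546/24 - 6/48 = 22.625.
        z = (W - E[W]) / sqrt(Var[W]) = (6 - 10.5) / 4.7566 = -0.9461.
        Two-sided p = 2*Phi(z) = 0.344118.
Step 6: alpha = 0.05. fail to reject H0.

W+ = 15, W- = 6, W = min = 6, p = 0.344118, fail to reject H0.


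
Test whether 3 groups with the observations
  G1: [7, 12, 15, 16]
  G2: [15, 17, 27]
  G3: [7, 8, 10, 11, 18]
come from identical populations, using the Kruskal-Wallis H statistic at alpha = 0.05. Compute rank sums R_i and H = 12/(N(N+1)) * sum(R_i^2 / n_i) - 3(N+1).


Step 1: Combine all N = 12 observations and assign midranks.
sorted (value, group, rank): (7,G1,1.5), (7,G3,1.5), (8,G3,3), (10,G3,4), (11,G3,5), (12,G1,6), (15,G1,7.5), (15,G2,7.5), (16,G1,9), (17,G2,10), (18,G3,11), (27,G2,12)
Step 2: Sum ranks within each group.
R_1 = 24 (n_1 = 4)
R_2 = 29.5 (n_2 = 3)
R_3 = 24.5 (n_3 = 5)
Step 3: H = 12/(N(N+1)) * sum(R_i^2/n_i) - 3(N+1)
     = 12/(12*13) * (24^2/4 + 29.5^2/3 + 24.5^2/5) - 3*13
     = 0.076923 * 554.133 - 39
     = 3.625641.
Step 4: Ties present; correction factor C = 1 - 12/(12^3 - 12) = 0.993007. Corrected H = 3.625641 / 0.993007 = 3.651174.
Step 5: Under H0, H ~ chi^2(2); p-value = 0.161123.
Step 6: alpha = 0.05. fail to reject H0.

H = 3.6512, df = 2, p = 0.161123, fail to reject H0.


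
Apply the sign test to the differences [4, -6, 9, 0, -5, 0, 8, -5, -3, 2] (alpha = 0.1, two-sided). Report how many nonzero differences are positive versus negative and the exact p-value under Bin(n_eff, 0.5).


Step 1: Discard zero differences. Original n = 10; n_eff = number of nonzero differences = 8.
Nonzero differences (with sign): +4, -6, +9, -5, +8, -5, -3, +2
Step 2: Count signs: positive = 4, negative = 4.
Step 3: Under H0: P(positive) = 0.5, so the number of positives S ~ Bin(8, 0.5).
Step 4: Two-sided exact p-value = sum of Bin(8,0.5) probabilities at or below the observed probability = 1.000000.
Step 5: alpha = 0.1. fail to reject H0.

n_eff = 8, pos = 4, neg = 4, p = 1.000000, fail to reject H0.


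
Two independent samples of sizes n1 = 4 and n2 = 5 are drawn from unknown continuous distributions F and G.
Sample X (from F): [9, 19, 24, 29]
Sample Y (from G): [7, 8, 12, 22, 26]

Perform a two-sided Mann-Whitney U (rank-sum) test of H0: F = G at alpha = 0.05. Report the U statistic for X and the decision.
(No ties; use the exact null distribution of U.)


Step 1: Combine and sort all 9 observations; assign midranks.
sorted (value, group): (7,Y), (8,Y), (9,X), (12,Y), (19,X), (22,Y), (24,X), (26,Y), (29,X)
ranks: 7->1, 8->2, 9->3, 12->4, 19->5, 22->6, 24->7, 26->8, 29->9
Step 2: Rank sum for X: R1 = 3 + 5 + 7 + 9 = 24.
Step 3: U_X = R1 - n1(n1+1)/2 = 24 - 4*5/2 = 24 - 10 = 14.
       U_Y = n1*n2 - U_X = 20 - 14 = 6.
Step 4: No ties, so the exact null distribution of U (based on enumerating the C(9,4) = 126 equally likely rank assignments) gives the two-sided p-value.
Step 5: p-value = 0.412698; compare to alpha = 0.05. fail to reject H0.

U_X = 14, p = 0.412698, fail to reject H0 at alpha = 0.05.


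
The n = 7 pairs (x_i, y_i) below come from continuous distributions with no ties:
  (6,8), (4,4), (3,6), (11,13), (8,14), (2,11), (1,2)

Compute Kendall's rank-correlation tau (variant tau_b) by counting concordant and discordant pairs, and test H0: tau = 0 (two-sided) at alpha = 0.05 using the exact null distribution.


Step 1: Enumerate the 21 unordered pairs (i,j) with i<j and classify each by sign(x_j-x_i) * sign(y_j-y_i).
  (1,2):dx=-2,dy=-4->C; (1,3):dx=-3,dy=-2->C; (1,4):dx=+5,dy=+5->C; (1,5):dx=+2,dy=+6->C
  (1,6):dx=-4,dy=+3->D; (1,7):dx=-5,dy=-6->C; (2,3):dx=-1,dy=+2->D; (2,4):dx=+7,dy=+9->C
  (2,5):dx=+4,dy=+10->C; (2,6):dx=-2,dy=+7->D; (2,7):dx=-3,dy=-2->C; (3,4):dx=+8,dy=+7->C
  (3,5):dx=+5,dy=+8->C; (3,6):dx=-1,dy=+5->D; (3,7):dx=-2,dy=-4->C; (4,5):dx=-3,dy=+1->D
  (4,6):dx=-9,dy=-2->C; (4,7):dx=-10,dy=-11->C; (5,6):dx=-6,dy=-3->C; (5,7):dx=-7,dy=-12->C
  (6,7):dx=-1,dy=-9->C
Step 2: C = 16, D = 5, total pairs = 21.
Step 3: tau = (C - D)/(n(n-1)/2) = (16 - 5)/21 = 0.523810.
Step 4: Exact two-sided p-value (enumerate n! = 5040 permutations of y under H0): p = 0.136111.
Step 5: alpha = 0.05. fail to reject H0.

tau_b = 0.5238 (C=16, D=5), p = 0.136111, fail to reject H0.


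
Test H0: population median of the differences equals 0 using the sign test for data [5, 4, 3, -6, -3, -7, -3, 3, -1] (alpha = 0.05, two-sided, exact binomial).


Step 1: Discard zero differences. Original n = 9; n_eff = number of nonzero differences = 9.
Nonzero differences (with sign): +5, +4, +3, -6, -3, -7, -3, +3, -1
Step 2: Count signs: positive = 4, negative = 5.
Step 3: Under H0: P(positive) = 0.5, so the number of positives S ~ Bin(9, 0.5).
Step 4: Two-sided exact p-value = sum of Bin(9,0.5) probabilities at or below the observed probability = 1.000000.
Step 5: alpha = 0.05. fail to reject H0.

n_eff = 9, pos = 4, neg = 5, p = 1.000000, fail to reject H0.


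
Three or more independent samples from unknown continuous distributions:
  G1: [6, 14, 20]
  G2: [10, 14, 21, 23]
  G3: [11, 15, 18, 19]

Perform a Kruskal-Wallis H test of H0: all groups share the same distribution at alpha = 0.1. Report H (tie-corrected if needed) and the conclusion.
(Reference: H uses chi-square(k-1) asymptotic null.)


Step 1: Combine all N = 11 observations and assign midranks.
sorted (value, group, rank): (6,G1,1), (10,G2,2), (11,G3,3), (14,G1,4.5), (14,G2,4.5), (15,G3,6), (18,G3,7), (19,G3,8), (20,G1,9), (21,G2,10), (23,G2,11)
Step 2: Sum ranks within each group.
R_1 = 14.5 (n_1 = 3)
R_2 = 27.5 (n_2 = 4)
R_3 = 24 (n_3 = 4)
Step 3: H = 12/(N(N+1)) * sum(R_i^2/n_i) - 3(N+1)
     = 12/(11*12) * (14.5^2/3 + 27.5^2/4 + 24^2/4) - 3*12
     = 0.090909 * 403.146 - 36
     = 0.649621.
Step 4: Ties present; correction factor C = 1 - 6/(11^3 - 11) = 0.995455. Corrected H = 0.649621 / 0.995455 = 0.652588.
Step 5: Under H0, H ~ chi^2(2); p-value = 0.721593.
Step 6: alpha = 0.1. fail to reject H0.

H = 0.6526, df = 2, p = 0.721593, fail to reject H0.


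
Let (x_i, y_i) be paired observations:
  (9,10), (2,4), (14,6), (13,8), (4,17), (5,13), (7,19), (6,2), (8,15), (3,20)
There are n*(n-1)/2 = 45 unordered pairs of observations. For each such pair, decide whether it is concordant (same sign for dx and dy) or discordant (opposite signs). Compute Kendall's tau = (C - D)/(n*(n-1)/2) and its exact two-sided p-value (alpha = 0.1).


Step 1: Enumerate the 45 unordered pairs (i,j) with i<j and classify each by sign(x_j-x_i) * sign(y_j-y_i).
  (1,2):dx=-7,dy=-6->C; (1,3):dx=+5,dy=-4->D; (1,4):dx=+4,dy=-2->D; (1,5):dx=-5,dy=+7->D
  (1,6):dx=-4,dy=+3->D; (1,7):dx=-2,dy=+9->D; (1,8):dx=-3,dy=-8->C; (1,9):dx=-1,dy=+5->D
  (1,10):dx=-6,dy=+10->D; (2,3):dx=+12,dy=+2->C; (2,4):dx=+11,dy=+4->C; (2,5):dx=+2,dy=+13->C
  (2,6):dx=+3,dy=+9->C; (2,7):dx=+5,dy=+15->C; (2,8):dx=+4,dy=-2->D; (2,9):dx=+6,dy=+11->C
  (2,10):dx=+1,dy=+16->C; (3,4):dx=-1,dy=+2->D; (3,5):dx=-10,dy=+11->D; (3,6):dx=-9,dy=+7->D
  (3,7):dx=-7,dy=+13->D; (3,8):dx=-8,dy=-4->C; (3,9):dx=-6,dy=+9->D; (3,10):dx=-11,dy=+14->D
  (4,5):dx=-9,dy=+9->D; (4,6):dx=-8,dy=+5->D; (4,7):dx=-6,dy=+11->D; (4,8):dx=-7,dy=-6->C
  (4,9):dx=-5,dy=+7->D; (4,10):dx=-10,dy=+12->D; (5,6):dx=+1,dy=-4->D; (5,7):dx=+3,dy=+2->C
  (5,8):dx=+2,dy=-15->D; (5,9):dx=+4,dy=-2->D; (5,10):dx=-1,dy=+3->D; (6,7):dx=+2,dy=+6->C
  (6,8):dx=+1,dy=-11->D; (6,9):dx=+3,dy=+2->C; (6,10):dx=-2,dy=+7->D; (7,8):dx=-1,dy=-17->C
  (7,9):dx=+1,dy=-4->D; (7,10):dx=-4,dy=+1->D; (8,9):dx=+2,dy=+13->C; (8,10):dx=-3,dy=+18->D
  (9,10):dx=-5,dy=+5->D
Step 2: C = 16, D = 29, total pairs = 45.
Step 3: tau = (C - D)/(n(n-1)/2) = (16 - 29)/45 = -0.288889.
Step 4: Exact two-sided p-value (enumerate n! = 3628800 permutations of y under H0): p = 0.291248.
Step 5: alpha = 0.1. fail to reject H0.

tau_b = -0.2889 (C=16, D=29), p = 0.291248, fail to reject H0.


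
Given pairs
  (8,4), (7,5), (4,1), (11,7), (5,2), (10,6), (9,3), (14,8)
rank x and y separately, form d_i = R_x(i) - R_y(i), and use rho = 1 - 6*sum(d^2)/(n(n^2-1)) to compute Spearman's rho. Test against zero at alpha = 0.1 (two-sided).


Step 1: Rank x and y separately (midranks; no ties here).
rank(x): 8->4, 7->3, 4->1, 11->7, 5->2, 10->6, 9->5, 14->8
rank(y): 4->4, 5->5, 1->1, 7->7, 2->2, 6->6, 3->3, 8->8
Step 2: d_i = R_x(i) - R_y(i); compute d_i^2.
  (4-4)^2=0, (3-5)^2=4, (1-1)^2=0, (7-7)^2=0, (2-2)^2=0, (6-6)^2=0, (5-3)^2=4, (8-8)^2=0
sum(d^2) = 8.
Step 3: rho = 1 - 6*8 / (8*(8^2 - 1)) = 1 - 48/504 = 0.904762.
Step 4: Under H0, t = rho * sqrt((n-2)/(1-rho^2)) = 5.2034 ~ t(6).
Step 5: Two-sided p-value from the t-distribution with 6 df = 0.002008.
Step 6: alpha = 0.1. reject H0.

rho = 0.9048, p = 0.002008, reject H0 at alpha = 0.1.


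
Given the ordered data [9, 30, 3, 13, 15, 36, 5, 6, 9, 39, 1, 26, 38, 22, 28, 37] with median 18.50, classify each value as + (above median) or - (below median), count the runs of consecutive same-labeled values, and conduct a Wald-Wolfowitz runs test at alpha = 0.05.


Step 1: Compute median = 18.50; label A = above, B = below.
Labels in order: BABBBABBBABAAAAA  (n_A = 8, n_B = 8)
Step 2: Count runs R = 8.
Step 3: Under H0 (random ordering), E[R] = 2*n_A*n_B/(n_A+n_B) + 1 = 2*8*8/16 + 1 = 9.0000.
        Var[R] = 2*n_A*n_B*(2*n_A*n_B - n_A - n_B) / ((n_A+n_B)^2 * (n_A+n_B-1)) = 14336/3840 = 3.7333.
        SD[R] = 1.9322.
Step 4: Continuity-corrected z = (R + 0.5 - E[R]) / SD[R] = (8 + 0.5 - 9.0000) / 1.9322 = -0.2588.
Step 5: Two-sided p-value via normal approximation = 2*(1 - Phi(|z|)) = 0.795809.
Step 6: alpha = 0.05. fail to reject H0.

R = 8, z = -0.2588, p = 0.795809, fail to reject H0.


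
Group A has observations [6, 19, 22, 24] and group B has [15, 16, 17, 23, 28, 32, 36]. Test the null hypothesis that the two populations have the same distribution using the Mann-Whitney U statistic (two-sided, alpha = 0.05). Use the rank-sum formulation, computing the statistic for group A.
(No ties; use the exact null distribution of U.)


Step 1: Combine and sort all 11 observations; assign midranks.
sorted (value, group): (6,X), (15,Y), (16,Y), (17,Y), (19,X), (22,X), (23,Y), (24,X), (28,Y), (32,Y), (36,Y)
ranks: 6->1, 15->2, 16->3, 17->4, 19->5, 22->6, 23->7, 24->8, 28->9, 32->10, 36->11
Step 2: Rank sum for X: R1 = 1 + 5 + 6 + 8 = 20.
Step 3: U_X = R1 - n1(n1+1)/2 = 20 - 4*5/2 = 20 - 10 = 10.
       U_Y = n1*n2 - U_X = 28 - 10 = 18.
Step 4: No ties, so the exact null distribution of U (based on enumerating the C(11,4) = 330 equally likely rank assignments) gives the two-sided p-value.
Step 5: p-value = 0.527273; compare to alpha = 0.05. fail to reject H0.

U_X = 10, p = 0.527273, fail to reject H0 at alpha = 0.05.


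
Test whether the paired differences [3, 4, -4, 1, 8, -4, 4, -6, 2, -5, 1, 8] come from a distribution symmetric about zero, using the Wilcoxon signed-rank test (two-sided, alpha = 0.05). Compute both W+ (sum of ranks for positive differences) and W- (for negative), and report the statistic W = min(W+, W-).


Step 1: Drop any zero differences (none here) and take |d_i|.
|d| = [3, 4, 4, 1, 8, 4, 4, 6, 2, 5, 1, 8]
Step 2: Midrank |d_i| (ties get averaged ranks).
ranks: |3|->4, |4|->6.5, |4|->6.5, |1|->1.5, |8|->11.5, |4|->6.5, |4|->6.5, |6|->10, |2|->3, |5|->9, |1|->1.5, |8|->11.5
Step 3: Attach original signs; sum ranks with positive sign and with negative sign.
W+ = 4 + 6.5 + 1.5 + 11.5 + 6.5 + 3 + 1.5 + 11.5 = 46
W- = 6.5 + 6.5 + 10 + 9 = 32
(Check: W+ + W- = 78 should equal n(n+1)/2 = 78.)
Step 4: Test statistic W = min(W+, W-) = 32.
Step 5: Ties in |d|, so use the tie-corrected normal approximation.
        E[W] = n(n+1)/4 = 12*13/4 = 39.
        Tie groups: |d|=1 (t=2), |d|=4 (t=4), |d|=8 (t=2); sum(t^3 - t) = 72.
        Var[W] = n(n+1)(2n+1)/24 - sum(t^3-t)/48 = 3900/24 - 72/48 = 161.
        z = (W - E[W]) / sqrt(Var[W]) = (32 - 39) / 12.6886 = -0.5517.
        Two-sided p = 2*Phi(z) = 0.581169.
Step 6: alpha = 0.05. fail to reject H0.

W+ = 46, W- = 32, W = min = 32, p = 0.581169, fail to reject H0.
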